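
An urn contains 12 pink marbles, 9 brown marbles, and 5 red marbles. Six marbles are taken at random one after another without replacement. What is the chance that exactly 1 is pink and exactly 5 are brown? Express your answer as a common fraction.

Unordered draws without replacement: count favorable combinations over C(26,6).
Favorable = C(12,1) · C(9,5) · C(5,0) = 1512; total = C(26,6) = 230230.
P = 1512/230230 = 108/16445 ≈ 0.0066.

108/16445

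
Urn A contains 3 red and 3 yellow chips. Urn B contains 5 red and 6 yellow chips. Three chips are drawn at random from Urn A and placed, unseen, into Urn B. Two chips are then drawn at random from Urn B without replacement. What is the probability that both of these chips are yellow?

Condition on how many of the transferred chips are yellow (from Urn A: 3 yellow of 6; then Urn B has 14 total).
  0 yellow: C(3,0)C(3,3)/C(6,3) = 1/20; then P = C(6,2)/C(14,2) = 15/91
  1 yellow: C(3,1)C(3,2)/C(6,3) = 9/20; then P = C(7,2)/C(14,2) = 3/13
  2 yellow: C(3,2)C(3,1)/C(6,3) = 9/20; then P = C(8,2)/C(14,2) = 4/13
  3 yellow: C(3,3)C(3,0)/C(6,3) = 1/20; then P = C(9,2)/C(14,2) = 36/91
P(both yellow) = 123/455 ≈ 0.2703.

123/455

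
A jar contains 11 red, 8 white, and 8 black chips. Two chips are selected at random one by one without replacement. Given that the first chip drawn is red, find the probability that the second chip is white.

4/13

After removing 1 red, the jar has 8 white out of 26 remaining.
P(second is white | given) = 8/26 = 4/13 ≈ 0.3077.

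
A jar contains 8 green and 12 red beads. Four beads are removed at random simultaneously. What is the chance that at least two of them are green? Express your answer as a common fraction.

518/969

Sum the hypergeometric tail for j = 2,…,4 green beads.
Favorable = C(8,2)·C(12,2) + C(8,3)·C(12,1) + C(8,4)·C(12,0) = 2590; total = C(20,4) = 4845.
P = 2590/4845 = 518/969 ≈ 0.5346.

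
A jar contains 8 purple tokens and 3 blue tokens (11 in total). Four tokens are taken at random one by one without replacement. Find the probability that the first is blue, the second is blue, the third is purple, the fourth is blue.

1/165

Multiply the conditional probability of each draw in order, without replacement, so each draw removes one from its color and from the total.
P = (3/11) · (2/10) · (8/9) · (1/8) = 1/165 ≈ 0.0061.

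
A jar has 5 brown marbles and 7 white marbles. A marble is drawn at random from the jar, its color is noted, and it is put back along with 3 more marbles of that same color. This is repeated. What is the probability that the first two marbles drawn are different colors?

Either brown then white, or white then brown; after the first draw the total is 15.
P = (5/12)·(7/15) + (7/12)·(5/15) = 7/18 ≈ 0.3889.

7/18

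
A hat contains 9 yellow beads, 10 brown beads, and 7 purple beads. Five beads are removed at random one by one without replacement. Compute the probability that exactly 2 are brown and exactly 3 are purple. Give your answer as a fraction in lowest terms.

315/13156

Unordered draws without replacement: count favorable combinations over C(26,5).
Favorable = C(9,0) · C(10,2) · C(7,3) = 1575; total = C(26,5) = 65780.
P = 1575/65780 = 315/13156 ≈ 0.0239.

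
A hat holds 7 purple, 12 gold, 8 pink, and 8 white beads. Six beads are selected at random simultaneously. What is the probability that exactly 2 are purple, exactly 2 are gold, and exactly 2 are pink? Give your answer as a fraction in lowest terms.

Unordered draws without replacement: count favorable combinations over C(35,6).
Favorable = C(7,2) · C(12,2) · C(8,2) · C(8,0) = 38808; total = C(35,6) = 1623160.
P = 38808/1623160 = 63/2635 ≈ 0.0239.

63/2635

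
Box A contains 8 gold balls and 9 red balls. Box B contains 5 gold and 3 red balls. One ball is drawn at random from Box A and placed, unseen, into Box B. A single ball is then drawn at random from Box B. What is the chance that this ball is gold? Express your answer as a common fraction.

Condition on how many of the transferred balls are gold (from Box A: 8 gold of 17; then Box B has 9 total).
  0 gold: C(8,0)C(9,1)/C(17,1) = 9/17; then P = 5/9
  1 gold: C(8,1)C(9,0)/C(17,1) = 8/17; then P = 6/9
P(gold from Box B) = 31/51 ≈ 0.6078.

31/51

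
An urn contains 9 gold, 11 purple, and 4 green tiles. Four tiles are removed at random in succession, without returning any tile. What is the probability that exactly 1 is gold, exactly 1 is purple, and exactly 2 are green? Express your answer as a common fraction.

9/161

Unordered draws without replacement: count favorable combinations over C(24,4).
Favorable = C(9,1) · C(11,1) · C(4,2) = 594; total = C(24,4) = 10626.
P = 594/10626 = 9/161 ≈ 0.0559.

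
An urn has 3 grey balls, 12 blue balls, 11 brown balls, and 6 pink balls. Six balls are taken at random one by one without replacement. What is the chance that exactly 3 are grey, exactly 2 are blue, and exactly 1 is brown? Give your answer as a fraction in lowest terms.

121/151032

Unordered draws without replacement: count favorable combinations over C(32,6).
Favorable = C(3,3) · C(12,2) · C(11,1) · C(6,0) = 726; total = C(32,6) = 906192.
P = 726/906192 = 121/151032 ≈ 0.0008.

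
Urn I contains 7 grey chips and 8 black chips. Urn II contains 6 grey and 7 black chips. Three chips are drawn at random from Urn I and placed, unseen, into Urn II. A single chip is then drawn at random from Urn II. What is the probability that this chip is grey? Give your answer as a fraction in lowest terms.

37/80

Condition on how many of the transferred chips are grey (from Urn I: 7 grey of 15; then Urn II has 16 total).
  0 grey: C(7,0)C(8,3)/C(15,3) = 8/65; then P = 6/16
  1 grey: C(7,1)C(8,2)/C(15,3) = 28/65; then P = 7/16
  2 grey: C(7,2)C(8,1)/C(15,3) = 24/65; then P = 8/16
  3 grey: C(7,3)C(8,0)/C(15,3) = 1/13; then P = 9/16
P(grey from Urn II) = 37/80 ≈ 0.4625.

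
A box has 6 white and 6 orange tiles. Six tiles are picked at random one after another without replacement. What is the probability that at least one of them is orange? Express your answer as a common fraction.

Use the complement: P(at least one orange) = 1 − P(no orange).
P(none) = C(6,6)/C(12,6) = 1/924.
So P = 1 − 1/924 = 923/924 ≈ 0.9989.

923/924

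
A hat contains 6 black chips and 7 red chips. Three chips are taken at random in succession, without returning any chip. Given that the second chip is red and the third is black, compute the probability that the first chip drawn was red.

P(first=red and the second chip is red and the third is black) = (7/13)·(6/12)·(6/11) = 21/143.
P(E) = Σ over first color = 35/286 + 21/143 = 7/26.
By Bayes, P(first=red | E) = 21/143 / 7/26 = 6/11 ≈ 0.5455.

6/11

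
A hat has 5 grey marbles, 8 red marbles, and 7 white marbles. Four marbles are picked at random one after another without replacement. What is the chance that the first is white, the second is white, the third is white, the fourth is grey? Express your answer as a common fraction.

35/3876

Multiply the conditional probability of each draw in order, without replacement, so each draw removes one from its color and from the total.
P = (7/20) · (6/19) · (5/18) · (5/17) = 35/3876 ≈ 0.0090.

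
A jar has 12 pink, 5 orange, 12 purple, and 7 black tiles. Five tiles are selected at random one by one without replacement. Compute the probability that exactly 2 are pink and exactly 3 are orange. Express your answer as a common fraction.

5/2856

Unordered draws without replacement: count favorable combinations over C(36,5).
Favorable = C(12,2) · C(5,3) · C(12,0) · C(7,0) = 660; total = C(36,5) = 376992.
P = 660/376992 = 5/2856 ≈ 0.0018.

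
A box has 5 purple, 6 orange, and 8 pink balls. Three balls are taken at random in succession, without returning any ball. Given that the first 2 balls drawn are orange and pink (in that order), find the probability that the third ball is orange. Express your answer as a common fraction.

After removing 1 orange, 1 pink, the box has 5 orange out of 17 remaining.
P(third is orange | given) = 5/17 ≈ 0.2941.

5/17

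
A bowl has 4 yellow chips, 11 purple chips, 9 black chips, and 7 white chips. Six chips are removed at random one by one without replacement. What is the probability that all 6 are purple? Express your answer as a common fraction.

22/35061

Unordered draws without replacement: count favorable combinations over C(31,6).
Favorable = C(4,0) · C(11,6) · C(9,0) · C(7,0) = 462; total = C(31,6) = 736281.
P = 462/736281 = 22/35061 ≈ 0.0006.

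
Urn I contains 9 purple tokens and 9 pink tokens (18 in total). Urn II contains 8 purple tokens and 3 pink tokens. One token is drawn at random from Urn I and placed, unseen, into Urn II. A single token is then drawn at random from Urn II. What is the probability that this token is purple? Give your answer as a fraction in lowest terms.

Condition on how many of the transferred tokens are purple (from Urn I: 9 purple of 18; then Urn II has 12 total).
  0 purple: C(9,0)C(9,1)/C(18,1) = 1/2; then P = 8/12
  1 purple: C(9,1)C(9,0)/C(18,1) = 1/2; then P = 9/12
P(purple from Urn II) = 17/24 ≈ 0.7083.

17/24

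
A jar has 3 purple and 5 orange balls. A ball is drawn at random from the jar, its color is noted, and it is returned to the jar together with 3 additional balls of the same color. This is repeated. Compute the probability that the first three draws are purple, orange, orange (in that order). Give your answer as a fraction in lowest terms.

15/154

Track the composition after each reinforcement of +3.
P = (3/8) · (5/11) · (8/14) = 15/154 ≈ 0.0974.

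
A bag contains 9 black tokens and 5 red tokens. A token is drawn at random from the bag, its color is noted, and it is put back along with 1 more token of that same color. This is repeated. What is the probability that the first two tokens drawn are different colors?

3/7

Either black then red, or red then black; after the first draw the total is 15.
P = (9/14)·(5/15) + (5/14)·(9/15) = 3/7 ≈ 0.4286.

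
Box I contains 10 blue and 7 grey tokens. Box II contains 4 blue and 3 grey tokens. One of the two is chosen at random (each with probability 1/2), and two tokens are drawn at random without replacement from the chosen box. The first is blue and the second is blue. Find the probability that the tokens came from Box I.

P(E | Box I) = 45/136; P(E | Box II) = 2/7.
P(E) = 1/2·45/136 + 1/2·2/7 = 587/1904.
By Bayes' rule, P(Box I | E) = 45/272 / 587/1904 = 315/587 ≈ 0.5366.

315/587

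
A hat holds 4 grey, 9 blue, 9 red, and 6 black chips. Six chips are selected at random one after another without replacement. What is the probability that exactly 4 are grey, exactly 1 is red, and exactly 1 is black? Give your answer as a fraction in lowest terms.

3/20930

Unordered draws without replacement: count favorable combinations over C(28,6).
Favorable = C(4,4) · C(9,0) · C(9,1) · C(6,1) = 54; total = C(28,6) = 376740.
P = 54/376740 = 3/20930 ≈ 0.0001.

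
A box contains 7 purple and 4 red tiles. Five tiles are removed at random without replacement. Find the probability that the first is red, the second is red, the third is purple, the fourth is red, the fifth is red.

Multiply the conditional probability of each draw in order, without replacement, so each draw removes one from its color and from the total.
P = (4/11) · (3/10) · (7/9) · (2/8) · (1/7) = 1/330 ≈ 0.0030.

1/330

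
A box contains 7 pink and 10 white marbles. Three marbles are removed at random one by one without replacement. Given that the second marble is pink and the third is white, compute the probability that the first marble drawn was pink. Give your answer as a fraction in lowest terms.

P(first=pink and the second marble is pink and the third is white) = (7/17)·(6/16)·(10/15) = 7/68.
P(E) = Σ over first color = 7/68 + 21/136 = 35/136.
By Bayes, P(first=pink | E) = 7/68 / 35/136 = 2/5 ≈ 0.4000.

2/5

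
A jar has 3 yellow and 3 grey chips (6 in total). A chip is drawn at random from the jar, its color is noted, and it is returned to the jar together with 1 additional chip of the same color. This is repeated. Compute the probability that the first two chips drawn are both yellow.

After a yellow draw the jar holds 4 yellow out of 7.
P = (3/6)·(4/7) = 2/7 ≈ 0.2857.

2/7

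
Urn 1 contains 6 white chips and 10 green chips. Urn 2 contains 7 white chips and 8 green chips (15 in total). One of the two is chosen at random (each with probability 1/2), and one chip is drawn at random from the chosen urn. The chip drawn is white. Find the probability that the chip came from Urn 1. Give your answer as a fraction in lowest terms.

45/101

P(white | Urn 1) = 3/8; P(white | Urn 2) = 7/15.
P(white) = 1/2·3/8 + 1/2·7/15 = 101/240.
By Bayes' rule, P(Urn 1 | white) = 3/16 / 101/240 = 45/101 ≈ 0.4455.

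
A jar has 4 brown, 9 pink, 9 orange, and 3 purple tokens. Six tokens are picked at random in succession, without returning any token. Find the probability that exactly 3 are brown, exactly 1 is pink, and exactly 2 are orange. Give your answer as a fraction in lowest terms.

324/44275

Unordered draws without replacement: count favorable combinations over C(25,6).
Favorable = C(4,3) · C(9,1) · C(9,2) · C(3,0) = 1296; total = C(25,6) = 177100.
P = 1296/177100 = 324/44275 ≈ 0.0073.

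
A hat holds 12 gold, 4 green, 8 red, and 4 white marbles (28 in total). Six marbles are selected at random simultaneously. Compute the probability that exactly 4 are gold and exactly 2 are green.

33/4186

Unordered draws without replacement: count favorable combinations over C(28,6).
Favorable = C(12,4) · C(4,2) · C(8,0) · C(4,0) = 2970; total = C(28,6) = 376740.
P = 2970/376740 = 33/4186 ≈ 0.0079.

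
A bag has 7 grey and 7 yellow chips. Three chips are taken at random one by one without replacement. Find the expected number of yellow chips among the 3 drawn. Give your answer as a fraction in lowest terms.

3/2

By linearity of expectation, E[X] = Σ P(draw i is yellow); by symmetry each draw (even without replacement) has P(yellow) = 7/14.
E[X] = 3 · 7/14 = 3/2 ≈ 1.5000.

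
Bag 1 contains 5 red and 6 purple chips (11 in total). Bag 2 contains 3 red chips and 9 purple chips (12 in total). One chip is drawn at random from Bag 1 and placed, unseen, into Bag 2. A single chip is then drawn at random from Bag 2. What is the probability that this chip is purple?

105/143

Condition on how many of the transferred chips are purple (from Bag 1: 6 purple of 11; then Bag 2 has 13 total).
  0 purple: C(6,0)C(5,1)/C(11,1) = 5/11; then P = 9/13
  1 purple: C(6,1)C(5,0)/C(11,1) = 6/11; then P = 10/13
P(purple from Bag 2) = 105/143 ≈ 0.7343.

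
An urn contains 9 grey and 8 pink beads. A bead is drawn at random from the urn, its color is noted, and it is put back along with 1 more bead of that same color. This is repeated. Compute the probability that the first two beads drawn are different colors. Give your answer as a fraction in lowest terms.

8/17

Either grey then pink, or pink then grey; after the first draw the total is 18.
P = (9/17)·(8/18) + (8/17)·(9/18) = 8/17 ≈ 0.4706.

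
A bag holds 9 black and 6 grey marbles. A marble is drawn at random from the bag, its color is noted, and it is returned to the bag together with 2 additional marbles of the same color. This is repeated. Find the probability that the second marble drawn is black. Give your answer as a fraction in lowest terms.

Condition on the first draw. If first is black (prob 9/15), second-black has prob (11)/(17); if not (prob 6/15), it has prob 9/(17).
P = (9/15)·(11/17) + (6/15)·(9/17) = 3/5 ≈ 0.6000.

3/5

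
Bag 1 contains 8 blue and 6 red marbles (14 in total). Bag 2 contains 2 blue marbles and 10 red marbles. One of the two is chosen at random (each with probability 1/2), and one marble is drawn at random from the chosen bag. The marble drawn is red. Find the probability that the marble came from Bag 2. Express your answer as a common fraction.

P(red | Bag 1) = 3/7; P(red | Bag 2) = 5/6.
P(red) = 1/2·3/7 + 1/2·5/6 = 53/84.
By Bayes' rule, P(Bag 2 | red) = 5/12 / 53/84 = 35/53 ≈ 0.6604.

35/53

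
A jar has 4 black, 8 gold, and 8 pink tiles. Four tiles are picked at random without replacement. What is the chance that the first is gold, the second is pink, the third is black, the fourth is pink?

Multiply the conditional probability of each draw in order, without replacement, so each draw removes one from its color and from the total.
P = (8/20) · (8/19) · (4/18) · (7/17) = 224/14535 ≈ 0.0154.

224/14535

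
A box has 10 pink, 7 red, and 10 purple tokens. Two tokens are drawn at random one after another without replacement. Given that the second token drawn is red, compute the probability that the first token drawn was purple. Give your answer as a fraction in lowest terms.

P(first=purple and the second token drawn is red) = (10/27)·(7/26) = 35/351.
P(the second token drawn is red) = Σ over first color = 35/351 + 7/117 + 35/351 = 7/27.
By Bayes, P(first=purple | the second token drawn is red) = 35/351 / 7/27 = 5/13 ≈ 0.3846.

5/13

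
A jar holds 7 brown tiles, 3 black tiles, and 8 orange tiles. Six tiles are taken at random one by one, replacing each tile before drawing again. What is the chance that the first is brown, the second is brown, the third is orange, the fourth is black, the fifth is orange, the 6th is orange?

392/177147

Multiply the conditional probability of each draw in order, with replacement (the composition resets each draw).
P = (7/18) · (7/18) · (8/18) · (3/18) · (8/18) · (8/18) = 392/177147 ≈ 0.0022.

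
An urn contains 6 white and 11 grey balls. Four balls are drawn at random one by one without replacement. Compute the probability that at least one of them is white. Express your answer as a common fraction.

205/238

Use the complement: P(at least one white) = 1 − P(no white).
P(none) = C(11,4)/C(17,4) = 330/2380.
So P = 1 − 330/2380 = 205/238 ≈ 0.8613.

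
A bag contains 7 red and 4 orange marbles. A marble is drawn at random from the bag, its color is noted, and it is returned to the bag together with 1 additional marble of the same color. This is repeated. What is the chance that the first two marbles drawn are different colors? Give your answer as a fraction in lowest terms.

Either orange then red, or red then orange; after the first draw the total is 12.
P = (4/11)·(7/12) + (7/11)·(4/12) = 14/33 ≈ 0.4242.

14/33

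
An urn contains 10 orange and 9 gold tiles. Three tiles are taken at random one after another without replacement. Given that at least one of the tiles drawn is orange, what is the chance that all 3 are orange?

P(all 3 orange) = C(10,3)/C(19,3) = 40/323; P(at least one orange) = 1 − C(9,3)/C(19,3) = 295/323.
Since 'all 3 orange' ⊆ 'at least one orange', P(all 3 | at least one) = 40/323 / 295/323 = 8/59 ≈ 0.1356.

8/59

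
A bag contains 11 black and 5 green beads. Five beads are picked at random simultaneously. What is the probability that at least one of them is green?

Use the complement: P(at least one green) = 1 − P(no green).
P(none) = C(11,5)/C(16,5) = 462/4368.
So P = 1 − 462/4368 = 93/104 ≈ 0.8942.

93/104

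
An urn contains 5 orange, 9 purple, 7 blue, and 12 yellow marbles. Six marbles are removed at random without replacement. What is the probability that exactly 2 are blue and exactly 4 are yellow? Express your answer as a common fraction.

135/14384

Unordered draws without replacement: count favorable combinations over C(33,6).
Favorable = C(5,0) · C(9,0) · C(7,2) · C(12,4) = 10395; total = C(33,6) = 1107568.
P = 10395/1107568 = 135/14384 ≈ 0.0094.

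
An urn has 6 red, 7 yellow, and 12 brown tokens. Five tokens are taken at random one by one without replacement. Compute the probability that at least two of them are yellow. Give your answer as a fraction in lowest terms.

Sum the hypergeometric tail for j = 2,…,5 yellow tokens.
Favorable = C(7,2)·C(18,3) + C(7,3)·C(18,2) + C(7,4)·C(18,1) + C(7,5)·C(18,0) = 23142; total = C(25,5) = 53130.
P = 23142/53130 = 551/1265 ≈ 0.4356.

551/1265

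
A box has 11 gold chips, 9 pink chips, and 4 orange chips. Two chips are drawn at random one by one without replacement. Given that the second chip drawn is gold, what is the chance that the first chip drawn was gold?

10/23

P(first=gold and the second chip drawn is gold) = (11/24)·(10/23) = 55/276.
P(the second chip drawn is gold) = Σ over first color = 55/276 + 33/184 + 11/138 = 11/24.
By Bayes, P(first=gold | the second chip drawn is gold) = 55/276 / 11/24 = 10/23 ≈ 0.4348.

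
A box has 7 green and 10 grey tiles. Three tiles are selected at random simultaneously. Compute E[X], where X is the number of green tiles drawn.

By linearity of expectation, E[X] = Σ P(draw i is green); by symmetry each draw (even without replacement) has P(green) = 7/17.
E[X] = 3 · 7/17 = 21/17 ≈ 1.2353.

21/17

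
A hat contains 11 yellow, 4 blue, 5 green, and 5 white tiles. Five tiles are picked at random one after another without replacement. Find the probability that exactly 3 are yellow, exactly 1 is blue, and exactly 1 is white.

10/161

Unordered draws without replacement: count favorable combinations over C(25,5).
Favorable = C(11,3) · C(4,1) · C(5,0) · C(5,1) = 3300; total = C(25,5) = 53130.
P = 3300/53130 = 10/161 ≈ 0.0621.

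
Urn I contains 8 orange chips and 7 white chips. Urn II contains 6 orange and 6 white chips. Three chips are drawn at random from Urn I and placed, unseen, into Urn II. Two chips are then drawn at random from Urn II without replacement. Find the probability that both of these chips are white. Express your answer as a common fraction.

8/35

Condition on how many of the transferred chips are white (from Urn I: 7 white of 15; then Urn II has 15 total).
  0 white: C(7,0)C(8,3)/C(15,3) = 8/65; then P = C(6,2)/C(15,2) = 1/7
  1 white: C(7,1)C(8,2)/C(15,3) = 28/65; then P = C(7,2)/C(15,2) = 1/5
  2 white: C(7,2)C(8,1)/C(15,3) = 24/65; then P = C(8,2)/C(15,2) = 4/15
  3 white: C(7,3)C(8,0)/C(15,3) = 1/13; then P = C(9,2)/C(15,2) = 12/35
P(both white) = 8/35 ≈ 0.2286.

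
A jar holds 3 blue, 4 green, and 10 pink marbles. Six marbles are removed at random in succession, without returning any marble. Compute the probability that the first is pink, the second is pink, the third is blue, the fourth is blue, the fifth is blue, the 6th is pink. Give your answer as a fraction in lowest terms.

3/6188

Multiply the conditional probability of each draw in order, without replacement, so each draw removes one from its color and from the total.
P = (10/17) · (9/16) · (3/15) · (2/14) · (1/13) · (8/12) = 3/6188 ≈ 0.0005.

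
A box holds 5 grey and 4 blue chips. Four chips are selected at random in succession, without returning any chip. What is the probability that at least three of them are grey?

5/14

Sum the hypergeometric tail for j = 3,…,4 grey chips.
Favorable = C(5,3)·C(4,1) + C(5,4)·C(4,0) = 45; total = C(9,4) = 126.
P = 45/126 = 5/14 ≈ 0.3571.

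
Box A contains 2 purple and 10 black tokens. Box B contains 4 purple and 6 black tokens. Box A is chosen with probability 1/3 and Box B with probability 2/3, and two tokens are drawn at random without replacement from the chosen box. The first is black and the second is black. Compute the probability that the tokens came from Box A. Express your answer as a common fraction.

45/89

P(E | Box A) = 15/22; P(E | Box B) = 1/3.
P(E) = 1/3·15/22 + 2/3·1/3 = 89/198.
By Bayes' rule, P(Box A | E) = 5/22 / 89/198 = 45/89 ≈ 0.5056.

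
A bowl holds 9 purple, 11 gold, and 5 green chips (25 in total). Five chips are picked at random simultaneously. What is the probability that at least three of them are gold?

87/230

Sum the hypergeometric tail for j = 3,…,5 gold chips.
Favorable = C(11,3)·C(14,2) + C(11,4)·C(14,1) + C(11,5)·C(14,0) = 20097; total = C(25,5) = 53130.
P = 20097/53130 = 87/230 ≈ 0.3783.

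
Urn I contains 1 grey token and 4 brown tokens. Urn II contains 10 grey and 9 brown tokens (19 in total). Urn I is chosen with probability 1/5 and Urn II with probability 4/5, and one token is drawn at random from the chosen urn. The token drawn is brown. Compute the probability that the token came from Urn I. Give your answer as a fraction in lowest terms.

19/64

P(brown | Urn I) = 4/5; P(brown | Urn II) = 9/19.
P(brown) = 1/5·4/5 + 4/5·9/19 = 256/475.
By Bayes' rule, P(Urn I | brown) = 4/25 / 256/475 = 19/64 ≈ 0.2969.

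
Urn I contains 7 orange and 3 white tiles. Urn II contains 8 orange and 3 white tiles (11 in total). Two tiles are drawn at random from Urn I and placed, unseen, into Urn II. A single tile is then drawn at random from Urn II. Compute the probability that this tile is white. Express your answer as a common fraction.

Condition on how many of the transferred tiles are white (from Urn I: 3 white of 10; then Urn II has 13 total).
  0 white: C(3,0)C(7,2)/C(10,2) = 7/15; then P = 3/13
  1 white: C(3,1)C(7,1)/C(10,2) = 7/15; then P = 4/13
  2 white: C(3,2)C(7,0)/C(10,2) = 1/15; then P = 5/13
P(white from Urn II) = 18/65 ≈ 0.2769.

18/65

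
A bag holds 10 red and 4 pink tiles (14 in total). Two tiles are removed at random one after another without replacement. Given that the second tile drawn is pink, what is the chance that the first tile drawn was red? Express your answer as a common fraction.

10/13

P(first=red and the second tile drawn is pink) = (10/14)·(4/13) = 20/91.
P(the second tile drawn is pink) = Σ over first color = 20/91 + 6/91 = 2/7.
By Bayes, P(first=red | the second tile drawn is pink) = 20/91 / 2/7 = 10/13 ≈ 0.7692.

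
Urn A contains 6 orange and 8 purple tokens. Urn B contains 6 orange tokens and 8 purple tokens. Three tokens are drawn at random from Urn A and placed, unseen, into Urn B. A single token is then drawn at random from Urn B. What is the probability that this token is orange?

3/7

Condition on how many of the transferred tokens are orange (from Urn A: 6 orange of 14; then Urn B has 17 total).
  0 orange: C(6,0)C(8,3)/C(14,3) = 2/13; then P = 6/17
  1 orange: C(6,1)C(8,2)/C(14,3) = 6/13; then P = 7/17
  2 orange: C(6,2)C(8,1)/C(14,3) = 30/91; then P = 8/17
  3 orange: C(6,3)C(8,0)/C(14,3) = 5/91; then P = 9/17
P(orange from Urn B) = 3/7 ≈ 0.4286.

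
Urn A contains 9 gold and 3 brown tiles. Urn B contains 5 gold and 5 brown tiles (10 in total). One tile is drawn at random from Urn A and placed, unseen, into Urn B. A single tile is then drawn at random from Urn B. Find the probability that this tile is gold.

Condition on how many of the transferred tiles are gold (from Urn A: 9 gold of 12; then Urn B has 11 total).
  0 gold: C(9,0)C(3,1)/C(12,1) = 1/4; then P = 5/11
  1 gold: C(9,1)C(3,0)/C(12,1) = 3/4; then P = 6/11
P(gold from Urn B) = 23/44 ≈ 0.5227.

23/44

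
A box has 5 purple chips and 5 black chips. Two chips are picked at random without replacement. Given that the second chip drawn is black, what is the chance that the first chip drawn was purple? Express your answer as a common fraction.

P(first=purple and the second chip drawn is black) = (5/10)·(5/9) = 5/18.
P(the second chip drawn is black) = Σ over first color = 5/18 + 2/9 = 1/2.
By Bayes, P(first=purple | the second chip drawn is black) = 5/18 / 1/2 = 5/9 ≈ 0.5556.

5/9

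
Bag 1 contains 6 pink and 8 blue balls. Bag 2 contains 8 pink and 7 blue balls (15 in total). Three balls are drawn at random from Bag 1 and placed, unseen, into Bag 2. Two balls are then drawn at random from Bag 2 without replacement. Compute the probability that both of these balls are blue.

49/221

Condition on how many of the transferred balls are blue (from Bag 1: 8 blue of 14; then Bag 2 has 18 total).
  0 blue: C(8,0)C(6,3)/C(14,3) = 5/91; then P = C(7,2)/C(18,2) = 7/51
  1 blue: C(8,1)C(6,2)/C(14,3) = 30/91; then P = C(8,2)/C(18,2) = 28/153
  2 blue: C(8,2)C(6,1)/C(14,3) = 6/13; then P = C(9,2)/C(18,2) = 4/17
  3 blue: C(8,3)C(6,0)/C(14,3) = 2/13; then P = C(10,2)/C(18,2) = 5/17
P(both blue) = 49/221 ≈ 0.2217.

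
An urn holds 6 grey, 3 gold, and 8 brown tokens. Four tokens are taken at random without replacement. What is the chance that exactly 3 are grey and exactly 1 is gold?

3/119

Unordered draws without replacement: count favorable combinations over C(17,4).
Favorable = C(6,3) · C(3,1) · C(8,0) = 60; total = C(17,4) = 2380.
P = 60/2380 = 3/119 ≈ 0.0252.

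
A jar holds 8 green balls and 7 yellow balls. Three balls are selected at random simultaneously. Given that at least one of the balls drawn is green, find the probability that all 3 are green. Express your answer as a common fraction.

2/15

P(all 3 green) = C(8,3)/C(15,3) = 8/65; P(at least one green) = 1 − C(7,3)/C(15,3) = 12/13.
Since 'all 3 green' ⊆ 'at least one green', P(all 3 | at least one) = 8/65 / 12/13 = 2/15 ≈ 0.1333.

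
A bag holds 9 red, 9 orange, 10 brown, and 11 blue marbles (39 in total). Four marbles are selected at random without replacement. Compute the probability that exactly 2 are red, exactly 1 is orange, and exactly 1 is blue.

396/9139

Unordered draws without replacement: count favorable combinations over C(39,4).
Favorable = C(9,2) · C(9,1) · C(10,0) · C(11,1) = 3564; total = C(39,4) = 82251.
P = 3564/82251 = 396/9139 ≈ 0.0433.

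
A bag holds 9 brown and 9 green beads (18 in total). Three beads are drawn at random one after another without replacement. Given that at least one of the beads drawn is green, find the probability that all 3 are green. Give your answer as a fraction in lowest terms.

7/61

P(all 3 green) = C(9,3)/C(18,3) = 7/68; P(at least one green) = 1 − C(9,3)/C(18,3) = 61/68.
Since 'all 3 green' ⊆ 'at least one green', P(all 3 | at least one) = 7/68 / 61/68 = 7/61 ≈ 0.1148.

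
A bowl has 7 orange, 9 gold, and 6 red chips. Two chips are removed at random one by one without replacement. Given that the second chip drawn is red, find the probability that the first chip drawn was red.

P(first=red and the second chip drawn is red) = (6/22)·(5/21) = 5/77.
P(the second chip drawn is red) = Σ over first color = 1/11 + 9/77 + 5/77 = 3/11.
By Bayes, P(first=red | the second chip drawn is red) = 5/77 / 3/11 = 5/21 ≈ 0.2381.

5/21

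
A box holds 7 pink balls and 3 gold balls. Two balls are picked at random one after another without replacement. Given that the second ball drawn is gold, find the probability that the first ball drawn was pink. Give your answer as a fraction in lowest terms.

7/9

P(first=pink and the second ball drawn is gold) = (7/10)·(3/9) = 7/30.
P(the second ball drawn is gold) = Σ over first color = 7/30 + 1/15 = 3/10.
By Bayes, P(first=pink | the second ball drawn is gold) = 7/30 / 3/10 = 7/9 ≈ 0.7778.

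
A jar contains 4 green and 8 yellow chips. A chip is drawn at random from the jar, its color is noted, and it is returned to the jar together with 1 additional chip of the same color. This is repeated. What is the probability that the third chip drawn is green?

1/3

Sum over the four possibilities for the first two draws (green/not-green each), tracking how the green count and total change by +1 per draw.
P(third is green) = 1/3 ≈ 0.3333. (In a Pólya urn every draw has the same marginal probability 4/12.)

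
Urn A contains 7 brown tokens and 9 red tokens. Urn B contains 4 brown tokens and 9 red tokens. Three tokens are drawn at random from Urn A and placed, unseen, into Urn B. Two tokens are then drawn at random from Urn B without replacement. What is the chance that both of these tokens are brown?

157/1600

Condition on how many of the transferred tokens are brown (from Urn A: 7 brown of 16; then Urn B has 16 total).
  0 brown: C(7,0)C(9,3)/C(16,3) = 3/20; then P = C(4,2)/C(16,2) = 1/20
  1 brown: C(7,1)C(9,2)/C(16,3) = 9/20; then P = C(5,2)/C(16,2) = 1/12
  2 brown: C(7,2)C(9,1)/C(16,3) = 27/80; then P = C(6,2)/C(16,2) = 1/8
  3 brown: C(7,3)C(9,0)/C(16,3) = 1/16; then P = C(7,2)/C(16,2) = 7/40
P(both brown) = 157/1600 ≈ 0.0981.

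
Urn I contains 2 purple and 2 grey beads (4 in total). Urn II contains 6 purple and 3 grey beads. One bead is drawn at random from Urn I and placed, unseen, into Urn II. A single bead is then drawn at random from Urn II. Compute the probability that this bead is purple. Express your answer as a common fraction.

Condition on how many of the transferred beads are purple (from Urn I: 2 purple of 4; then Urn II has 10 total).
  0 purple: C(2,0)C(2,1)/C(4,1) = 1/2; then P = 6/10
  1 purple: C(2,1)C(2,0)/C(4,1) = 1/2; then P = 7/10
P(purple from Urn II) = 13/20 ≈ 0.6500.

13/20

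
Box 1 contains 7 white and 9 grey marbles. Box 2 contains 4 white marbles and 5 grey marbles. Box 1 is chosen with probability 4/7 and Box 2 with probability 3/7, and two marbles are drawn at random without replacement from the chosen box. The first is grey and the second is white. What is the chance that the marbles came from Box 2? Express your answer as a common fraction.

P(E | Box 1) = 21/80; P(E | Box 2) = 5/18.
P(E) = 4/7·21/80 + 3/7·5/18 = 113/420.
By Bayes' rule, P(Box 2 | E) = 5/42 / 113/420 = 50/113 ≈ 0.4425.

50/113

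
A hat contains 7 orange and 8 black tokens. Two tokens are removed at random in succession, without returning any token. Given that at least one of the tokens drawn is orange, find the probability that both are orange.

3/11

P(both orange) = C(7,2)/C(15,2) = 1/5; P(at least one orange) = 1 − C(8,2)/C(15,2) = 11/15.
Since 'both orange' ⊆ 'at least one orange', P(both | at least one) = 1/5 / 11/15 = 3/11 ≈ 0.2727.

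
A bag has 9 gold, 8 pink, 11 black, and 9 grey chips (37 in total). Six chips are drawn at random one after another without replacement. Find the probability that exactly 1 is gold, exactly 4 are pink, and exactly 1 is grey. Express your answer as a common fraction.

Unordered draws without replacement: count favorable combinations over C(37,6).
Favorable = C(9,1) · C(8,4) · C(11,0) · C(9,1) = 5670; total = C(37,6) = 2324784.
P = 5670/2324784 = 135/55352 ≈ 0.0024.

135/55352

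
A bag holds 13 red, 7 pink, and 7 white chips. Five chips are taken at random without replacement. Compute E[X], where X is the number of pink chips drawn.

By linearity of expectation, E[X] = Σ P(draw i is pink); by symmetry each draw (even without replacement) has P(pink) = 7/27.
E[X] = 5 · 7/27 = 35/27 ≈ 1.2963.

35/27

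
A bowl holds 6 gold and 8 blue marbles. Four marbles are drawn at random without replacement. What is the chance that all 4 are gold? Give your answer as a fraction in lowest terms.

Multiply the conditional probability of each draw in order, without replacement, so each draw removes one from its color and from the total.
P = (6/14) · (5/13) · (4/12) · (3/11) = 15/1001 ≈ 0.0150.

15/1001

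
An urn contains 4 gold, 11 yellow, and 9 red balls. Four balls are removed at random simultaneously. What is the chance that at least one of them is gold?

1927/3542

Use the complement: P(at least one gold) = 1 − P(no gold).
P(none) = C(20,4)/C(24,4) = 4845/10626.
So P = 1 − 4845/10626 = 1927/3542 ≈ 0.5440.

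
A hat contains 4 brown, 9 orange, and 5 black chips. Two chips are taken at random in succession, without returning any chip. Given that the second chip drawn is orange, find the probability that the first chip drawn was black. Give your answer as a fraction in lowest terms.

P(first=black and the second chip drawn is orange) = (5/18)·(9/17) = 5/34.
P(the second chip drawn is orange) = Σ over first color = 2/17 + 4/17 + 5/34 = 1/2.
By Bayes, P(first=black | the second chip drawn is orange) = 5/34 / 1/2 = 5/17 ≈ 0.2941.

5/17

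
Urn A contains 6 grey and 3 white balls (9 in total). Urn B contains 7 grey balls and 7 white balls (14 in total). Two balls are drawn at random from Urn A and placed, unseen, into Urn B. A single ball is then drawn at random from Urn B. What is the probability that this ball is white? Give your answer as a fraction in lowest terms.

23/48

Condition on how many of the transferred balls are white (from Urn A: 3 white of 9; then Urn B has 16 total).
  0 white: C(3,0)C(6,2)/C(9,2) = 5/12; then P = 7/16
  1 white: C(3,1)C(6,1)/C(9,2) = 1/2; then P = 8/16
  2 white: C(3,2)C(6,0)/C(9,2) = 1/12; then P = 9/16
P(white from Urn B) = 23/48 ≈ 0.4792.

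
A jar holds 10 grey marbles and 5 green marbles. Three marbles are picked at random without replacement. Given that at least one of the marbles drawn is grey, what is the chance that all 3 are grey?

P(all 3 grey) = C(10,3)/C(15,3) = 24/91; P(at least one grey) = 1 − C(5,3)/C(15,3) = 89/91.
Since 'all 3 grey' ⊆ 'at least one grey', P(all 3 | at least one) = 24/91 / 89/91 = 24/89 ≈ 0.2697.

24/89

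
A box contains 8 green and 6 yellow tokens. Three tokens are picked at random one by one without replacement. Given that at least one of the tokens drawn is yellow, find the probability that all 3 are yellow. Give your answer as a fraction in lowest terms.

5/77

P(all 3 yellow) = C(6,3)/C(14,3) = 5/91; P(at least one yellow) = 1 − C(8,3)/C(14,3) = 11/13.
Since 'all 3 yellow' ⊆ 'at least one yellow', P(all 3 | at least one) = 5/91 / 11/13 = 5/77 ≈ 0.0649.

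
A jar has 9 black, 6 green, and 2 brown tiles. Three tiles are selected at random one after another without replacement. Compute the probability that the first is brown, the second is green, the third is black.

Multiply the conditional probability of each draw in order, without replacement, so each draw removes one from its color and from the total.
P = (2/17) · (6/16) · (9/15) = 9/340 ≈ 0.0265.

9/340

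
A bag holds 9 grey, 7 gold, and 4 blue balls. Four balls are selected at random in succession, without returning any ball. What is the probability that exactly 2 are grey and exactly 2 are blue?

72/1615

Unordered draws without replacement: count favorable combinations over C(20,4).
Favorable = C(9,2) · C(7,0) · C(4,2) = 216; total = C(20,4) = 4845.
P = 216/4845 = 72/1615 ≈ 0.0446.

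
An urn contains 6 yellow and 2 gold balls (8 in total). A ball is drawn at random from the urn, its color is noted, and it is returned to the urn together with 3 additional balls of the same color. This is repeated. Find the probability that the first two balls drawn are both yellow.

After a yellow draw the urn holds 9 yellow out of 11.
P = (6/8)·(9/11) = 27/44 ≈ 0.6136.

27/44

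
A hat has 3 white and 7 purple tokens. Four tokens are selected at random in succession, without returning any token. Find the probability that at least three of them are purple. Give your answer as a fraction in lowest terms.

2/3

Sum the hypergeometric tail for j = 3,…,4 purple tokens.
Favorable = C(7,3)·C(3,1) + C(7,4)·C(3,0) = 140; total = C(10,4) = 210.
P = 140/210 = 2/3 ≈ 0.6667.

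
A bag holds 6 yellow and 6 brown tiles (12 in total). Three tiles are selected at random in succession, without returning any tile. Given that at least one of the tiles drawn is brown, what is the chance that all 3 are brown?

P(all 3 brown) = C(6,3)/C(12,3) = 1/11; P(at least one brown) = 1 − C(6,3)/C(12,3) = 10/11.
Since 'all 3 brown' ⊆ 'at least one brown', P(all 3 | at least one) = 1/11 / 10/11 = 1/10 ≈ 0.1000.

1/10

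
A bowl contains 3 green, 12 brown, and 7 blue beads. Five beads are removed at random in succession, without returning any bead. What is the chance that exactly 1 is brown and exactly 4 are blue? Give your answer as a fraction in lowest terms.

10/627

Unordered draws without replacement: count favorable combinations over C(22,5).
Favorable = C(3,0) · C(12,1) · C(7,4) = 420; total = C(22,5) = 26334.
P = 420/26334 = 10/627 ≈ 0.0159.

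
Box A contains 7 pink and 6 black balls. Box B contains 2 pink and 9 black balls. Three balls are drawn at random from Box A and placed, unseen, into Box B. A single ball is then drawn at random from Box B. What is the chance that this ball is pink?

Condition on how many of the transferred balls are pink (from Box A: 7 pink of 13; then Box B has 14 total).
  0 pink: C(7,0)C(6,3)/C(13,3) = 10/143; then P = 2/14
  1 pink: C(7,1)C(6,2)/C(13,3) = 105/286; then P = 3/14
  2 pink: C(7,2)C(6,1)/C(13,3) = 63/143; then P = 4/14
  3 pink: C(7,3)C(6,0)/C(13,3) = 35/286; then P = 5/14
P(pink from Box B) = 47/182 ≈ 0.2582.

47/182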